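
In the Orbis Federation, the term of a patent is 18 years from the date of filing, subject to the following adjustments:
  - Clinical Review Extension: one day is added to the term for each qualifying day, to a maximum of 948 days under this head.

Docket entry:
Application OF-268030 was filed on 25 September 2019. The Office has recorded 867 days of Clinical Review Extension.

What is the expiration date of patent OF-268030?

Base term: filing date + 18 years → 25 September 2037.
Clinical Review Extension: 867 days (within the 948-day cap) → +867 days → 9 February 2040.

February 9, 2040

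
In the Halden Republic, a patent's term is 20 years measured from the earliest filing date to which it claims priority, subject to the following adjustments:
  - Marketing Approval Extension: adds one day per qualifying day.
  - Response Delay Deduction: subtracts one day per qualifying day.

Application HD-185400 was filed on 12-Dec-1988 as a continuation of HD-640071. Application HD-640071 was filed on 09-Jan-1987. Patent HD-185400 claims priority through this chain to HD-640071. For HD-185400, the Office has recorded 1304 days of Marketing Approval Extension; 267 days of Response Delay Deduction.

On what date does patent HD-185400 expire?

November 11, 2009

Earliest priority filing: 9 January 1987.
Base term: 9 January 1987 + 20 years → 9 January 2007.
Marketing Approval Extension: +1304 days → 5 August 2010.
Response Delay Deduction: −267 days → 11 November 2009.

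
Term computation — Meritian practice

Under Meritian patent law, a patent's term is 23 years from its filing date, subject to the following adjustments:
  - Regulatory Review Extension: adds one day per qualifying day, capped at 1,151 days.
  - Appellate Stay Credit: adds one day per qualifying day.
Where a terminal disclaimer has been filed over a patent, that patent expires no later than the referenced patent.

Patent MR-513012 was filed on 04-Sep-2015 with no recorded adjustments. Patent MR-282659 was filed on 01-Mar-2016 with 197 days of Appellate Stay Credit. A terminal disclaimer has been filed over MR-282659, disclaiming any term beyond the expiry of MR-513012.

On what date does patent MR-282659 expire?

2038-09-04

Natural term of MR-282659:
  Base: filing + 23 years → 1 March 2039.
  Appellate Stay Credit: +197 days → 14 September 2039.
Expiry of referenced patent MR-513012:
  Base: filing + 23 years → 4 September 2038.
Terminal disclaimer: MR-282659 expires on the earlier of 14 September 2039 and 4 September 2038.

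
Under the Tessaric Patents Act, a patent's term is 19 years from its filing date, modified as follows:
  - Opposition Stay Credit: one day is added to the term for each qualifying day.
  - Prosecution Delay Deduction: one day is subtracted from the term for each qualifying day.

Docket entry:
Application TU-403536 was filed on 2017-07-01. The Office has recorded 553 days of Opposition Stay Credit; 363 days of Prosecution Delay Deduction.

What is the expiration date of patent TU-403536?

Base term: filing date + 19 years → 1 July 2036.
Opposition Stay Credit: +553 days → 5 January 2038.
Prosecution Delay Deduction: −363 days → 7 January 2037.

January 7, 2037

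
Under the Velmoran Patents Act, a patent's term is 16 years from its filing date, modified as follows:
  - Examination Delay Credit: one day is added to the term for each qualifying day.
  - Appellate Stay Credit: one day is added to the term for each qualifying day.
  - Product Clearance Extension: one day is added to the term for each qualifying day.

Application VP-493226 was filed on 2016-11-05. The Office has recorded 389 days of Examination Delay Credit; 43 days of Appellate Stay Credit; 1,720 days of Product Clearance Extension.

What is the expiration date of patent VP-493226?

Base term: filing date + 16 years → 5 November 2032.
Examination Delay Credit: +389 days → 29 November 2033.
Appellate Stay Credit: +43 days → 11 January 2034.
Product Clearance Extension: +1720 days → 27 September 2038.

2038-09-27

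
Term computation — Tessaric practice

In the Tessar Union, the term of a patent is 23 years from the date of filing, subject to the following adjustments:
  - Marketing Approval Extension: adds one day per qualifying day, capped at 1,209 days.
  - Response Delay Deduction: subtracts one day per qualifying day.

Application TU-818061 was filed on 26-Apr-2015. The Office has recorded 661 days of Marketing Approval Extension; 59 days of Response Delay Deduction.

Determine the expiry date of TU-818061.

Base term: filing date + 23 years → 26 April 2038.
Marketing Approval Extension: 661 days (within the 1209-day cap) → +661 days → 16 February 2040.
Response Delay Deduction: −59 days → 19 December 2039.

2039-12-19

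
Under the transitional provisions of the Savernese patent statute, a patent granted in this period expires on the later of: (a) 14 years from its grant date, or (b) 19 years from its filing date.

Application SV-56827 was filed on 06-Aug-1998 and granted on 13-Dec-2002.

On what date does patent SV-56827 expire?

(a) grant + 14 years → 13 December 2016.
(b) filing + 19 years → 6 August 2017.
Later of the two: 6 August 2017.

August 6, 2017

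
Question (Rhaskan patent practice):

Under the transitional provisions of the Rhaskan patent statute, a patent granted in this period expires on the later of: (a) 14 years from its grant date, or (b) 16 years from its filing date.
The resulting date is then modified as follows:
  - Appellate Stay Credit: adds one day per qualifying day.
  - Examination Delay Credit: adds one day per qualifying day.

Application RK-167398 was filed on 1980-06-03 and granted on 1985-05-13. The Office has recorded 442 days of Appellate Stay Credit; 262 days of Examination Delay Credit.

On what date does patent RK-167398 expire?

April 16, 2001

(a) grant + 14 years → 13 May 1999.
(b) filing + 16 years → 3 June 1996.
Later of the two: 13 May 1999.
Appellate Stay Credit: +442 days → 28 July 2000.
Examination Delay Credit: +262 days → 16 April 2001.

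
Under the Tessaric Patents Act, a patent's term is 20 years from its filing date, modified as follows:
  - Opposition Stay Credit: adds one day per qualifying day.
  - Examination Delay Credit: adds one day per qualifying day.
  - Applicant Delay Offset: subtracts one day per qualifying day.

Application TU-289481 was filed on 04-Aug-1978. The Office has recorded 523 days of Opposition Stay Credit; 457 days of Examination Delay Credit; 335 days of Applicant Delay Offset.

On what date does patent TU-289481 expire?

Base term: filing date + 20 years → 4 August 1998.
Opposition Stay Credit: +523 days → 9 January 2000.
Examination Delay Credit: +457 days → 10 April 2001.
Applicant Delay Offset: −335 days → 10 May 2000.

2000-05-10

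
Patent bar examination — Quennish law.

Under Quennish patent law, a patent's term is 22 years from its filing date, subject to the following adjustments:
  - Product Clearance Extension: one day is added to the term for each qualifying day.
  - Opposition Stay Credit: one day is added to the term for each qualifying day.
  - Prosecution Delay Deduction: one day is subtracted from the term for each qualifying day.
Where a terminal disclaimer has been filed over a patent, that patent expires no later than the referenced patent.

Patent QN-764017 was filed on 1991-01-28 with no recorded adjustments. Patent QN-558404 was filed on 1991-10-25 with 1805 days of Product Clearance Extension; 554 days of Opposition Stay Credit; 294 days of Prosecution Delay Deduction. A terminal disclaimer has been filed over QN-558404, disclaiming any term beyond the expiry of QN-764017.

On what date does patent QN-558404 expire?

Natural term of QN-558404:
  Base: filing + 22 years → 25 October 2013.
  Product Clearance Extension: +1805 days → 4 October 2018.
  Opposition Stay Credit: +554 days → 10 April 2020.
  Prosecution Delay Deduction: −294 days → 21 June 2019.
Expiry of referenced patent QN-764017:
  Base: filing + 22 years → 28 January 2013.
Terminal disclaimer: QN-558404 expires on the earlier of 21 June 2019 and 28 January 2013.

January 28, 2013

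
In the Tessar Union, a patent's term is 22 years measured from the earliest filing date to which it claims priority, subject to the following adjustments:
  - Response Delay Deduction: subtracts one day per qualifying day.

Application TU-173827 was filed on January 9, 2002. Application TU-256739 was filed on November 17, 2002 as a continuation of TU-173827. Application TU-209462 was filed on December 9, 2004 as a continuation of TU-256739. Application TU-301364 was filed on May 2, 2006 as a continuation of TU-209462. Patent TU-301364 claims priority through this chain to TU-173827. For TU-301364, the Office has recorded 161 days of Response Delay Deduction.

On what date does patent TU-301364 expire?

August 1, 2023

Earliest priority filing: 9 January 2002.
Base term: 9 January 2002 + 22 years → 9 January 2024.
Response Delay Deduction: −161 days → 1 August 2023.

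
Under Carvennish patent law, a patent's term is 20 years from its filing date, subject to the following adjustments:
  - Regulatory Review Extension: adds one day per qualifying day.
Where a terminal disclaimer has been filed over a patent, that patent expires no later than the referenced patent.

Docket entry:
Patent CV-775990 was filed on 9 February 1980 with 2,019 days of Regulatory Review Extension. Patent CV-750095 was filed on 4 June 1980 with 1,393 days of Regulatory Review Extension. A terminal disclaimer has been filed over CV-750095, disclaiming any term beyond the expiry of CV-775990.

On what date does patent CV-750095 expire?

Natural term of CV-750095:
  Base: filing + 20 years → 4 June 2000.
  Regulatory Review Extension: +1393 days → 28 March 2004.
Expiry of referenced patent CV-775990:
  Base: filing + 20 years → 9 February 2000.
  Regulatory Review Extension: +2019 days → 20 August 2005.
Terminal disclaimer: CV-750095 expires on the earlier of 28 March 2004 and 20 August 2005.

March 28, 2004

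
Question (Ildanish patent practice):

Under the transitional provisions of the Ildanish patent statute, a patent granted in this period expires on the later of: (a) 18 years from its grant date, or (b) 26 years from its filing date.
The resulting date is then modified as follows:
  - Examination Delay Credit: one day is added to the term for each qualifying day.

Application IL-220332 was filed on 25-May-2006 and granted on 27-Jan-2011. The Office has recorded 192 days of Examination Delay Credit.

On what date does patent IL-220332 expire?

December 3, 2032

(a) grant + 18 years → 27 January 2029.
(b) filing + 26 years → 25 May 2032.
Later of the two: 25 May 2032.
Examination Delay Credit: +192 days → 3 December 2032.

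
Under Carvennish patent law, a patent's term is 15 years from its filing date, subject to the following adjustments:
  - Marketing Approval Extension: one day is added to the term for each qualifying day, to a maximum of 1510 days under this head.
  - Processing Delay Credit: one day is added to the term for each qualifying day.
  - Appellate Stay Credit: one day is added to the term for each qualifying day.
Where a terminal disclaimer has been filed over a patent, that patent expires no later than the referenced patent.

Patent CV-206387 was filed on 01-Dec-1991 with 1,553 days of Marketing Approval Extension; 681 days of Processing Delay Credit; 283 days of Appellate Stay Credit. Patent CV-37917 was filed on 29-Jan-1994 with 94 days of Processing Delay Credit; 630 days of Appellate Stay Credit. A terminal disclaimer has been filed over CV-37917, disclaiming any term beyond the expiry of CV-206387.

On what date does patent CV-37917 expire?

January 23, 2011

Natural term of CV-37917:
  Base: filing + 15 years → 29 January 2009.
  Processing Delay Credit: +94 days → 3 May 2009.
  Appellate Stay Credit: +630 days → 23 January 2011.
Expiry of referenced patent CV-206387:
  Base: filing + 15 years → 1 December 2006.
  Marketing Approval Extension: 1553 days claimed exceeds the 1510-day cap, so +1510 days → 19 January 2011.
  Processing Delay Credit: +681 days → 30 November 2012.
  Appellate Stay Credit: +283 days → 9 September 2013.
Terminal disclaimer: CV-37917 expires on the earlier of 23 January 2011 and 9 September 2013.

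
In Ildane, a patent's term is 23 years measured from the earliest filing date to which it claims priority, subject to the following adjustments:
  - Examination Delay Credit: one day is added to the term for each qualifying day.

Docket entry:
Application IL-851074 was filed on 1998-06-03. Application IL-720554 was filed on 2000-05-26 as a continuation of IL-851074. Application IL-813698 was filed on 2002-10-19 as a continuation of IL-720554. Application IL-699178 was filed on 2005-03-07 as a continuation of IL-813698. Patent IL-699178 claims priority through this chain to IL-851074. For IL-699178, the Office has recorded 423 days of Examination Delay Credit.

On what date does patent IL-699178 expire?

Earliest priority filing: 3 June 1998.
Base term: 3 June 1998 + 23 years → 3 June 2021.
Examination Delay Credit: +423 days → 31 July 2022.

July 31, 2022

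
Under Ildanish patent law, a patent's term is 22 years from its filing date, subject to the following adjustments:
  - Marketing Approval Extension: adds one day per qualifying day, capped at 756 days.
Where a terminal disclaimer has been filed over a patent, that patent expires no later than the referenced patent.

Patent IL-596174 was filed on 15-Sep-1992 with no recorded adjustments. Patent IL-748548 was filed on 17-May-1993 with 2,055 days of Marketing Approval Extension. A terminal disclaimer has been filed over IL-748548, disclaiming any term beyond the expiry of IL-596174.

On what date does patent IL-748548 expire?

2014-09-15

Natural term of IL-748548:
  Base: filing + 22 years → 17 May 2015.
  Marketing Approval Extension: 2055 days claimed exceeds the 756-day cap, so +756 days → 11 June 2017.
Expiry of referenced patent IL-596174:
  Base: filing + 22 years → 15 September 2014.
Terminal disclaimer: IL-748548 expires on the earlier of 11 June 2017 and 15 September 2014.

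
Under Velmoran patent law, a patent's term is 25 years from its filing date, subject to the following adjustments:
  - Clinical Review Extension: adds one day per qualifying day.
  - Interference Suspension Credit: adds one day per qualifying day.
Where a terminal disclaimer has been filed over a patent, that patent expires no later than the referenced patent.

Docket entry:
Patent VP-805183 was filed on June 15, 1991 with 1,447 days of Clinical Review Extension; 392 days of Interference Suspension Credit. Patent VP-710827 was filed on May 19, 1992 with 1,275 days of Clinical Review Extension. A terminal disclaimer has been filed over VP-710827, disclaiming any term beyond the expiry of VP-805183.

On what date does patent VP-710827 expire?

November 14, 2020

Natural term of VP-710827:
  Base: filing + 25 years → 19 May 2017.
  Clinical Review Extension: +1275 days → 14 November 2020.
Expiry of referenced patent VP-805183:
  Base: filing + 25 years → 15 June 2016.
  Clinical Review Extension: +1447 days → 1 June 2020.
  Interference Suspension Credit: +392 days → 28 June 2021.
Terminal disclaimer: VP-710827 expires on the earlier of 14 November 2020 and 28 June 2021.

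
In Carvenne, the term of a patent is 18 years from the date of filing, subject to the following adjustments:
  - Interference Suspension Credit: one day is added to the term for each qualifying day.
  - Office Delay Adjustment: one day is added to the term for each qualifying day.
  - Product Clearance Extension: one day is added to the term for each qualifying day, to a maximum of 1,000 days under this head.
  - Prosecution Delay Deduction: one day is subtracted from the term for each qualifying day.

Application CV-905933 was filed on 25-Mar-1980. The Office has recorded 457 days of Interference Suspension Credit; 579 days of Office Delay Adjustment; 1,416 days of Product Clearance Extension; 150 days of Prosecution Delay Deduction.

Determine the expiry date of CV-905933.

May 24, 2003

Base term: filing date + 18 years → 25 March 1998.
Interference Suspension Credit: +457 days → 25 June 1999.
Office Delay Adjustment: +579 days → 24 January 2001.
Product Clearance Extension: 1416 days claimed exceeds the 1000-day cap, so +1000 days → 21 October 2003.
Prosecution Delay Deduction: −150 days → 24 May 2003.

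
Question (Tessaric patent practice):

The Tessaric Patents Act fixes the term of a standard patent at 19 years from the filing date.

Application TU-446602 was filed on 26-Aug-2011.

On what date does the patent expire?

Filing date + 19 years → 26 August 2030.

2030-08-26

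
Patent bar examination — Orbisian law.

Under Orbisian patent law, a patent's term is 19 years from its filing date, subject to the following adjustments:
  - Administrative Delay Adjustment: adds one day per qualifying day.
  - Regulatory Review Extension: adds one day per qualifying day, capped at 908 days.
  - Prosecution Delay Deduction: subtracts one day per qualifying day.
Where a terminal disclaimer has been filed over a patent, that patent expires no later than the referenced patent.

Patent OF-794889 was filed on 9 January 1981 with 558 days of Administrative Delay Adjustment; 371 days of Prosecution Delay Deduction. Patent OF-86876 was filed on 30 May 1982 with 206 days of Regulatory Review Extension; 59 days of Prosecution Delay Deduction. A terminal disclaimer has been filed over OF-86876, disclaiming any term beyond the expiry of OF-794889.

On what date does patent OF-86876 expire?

July 14, 2000

Natural term of OF-86876:
  Base: filing + 19 years → 30 May 2001.
  Regulatory Review Extension: 206 days (within the 908-day cap) → +206 days → 22 December 2001.
  Prosecution Delay Deduction: −59 days → 24 October 2001.
Expiry of referenced patent OF-794889:
  Base: filing + 19 years → 9 January 2000.
  Administrative Delay Adjustment: +558 days → 20 July 2001.
  Prosecution Delay Deduction: −371 days → 14 July 2000.
Terminal disclaimer: OF-86876 expires on the earlier of 24 October 2001 and 14 July 2000.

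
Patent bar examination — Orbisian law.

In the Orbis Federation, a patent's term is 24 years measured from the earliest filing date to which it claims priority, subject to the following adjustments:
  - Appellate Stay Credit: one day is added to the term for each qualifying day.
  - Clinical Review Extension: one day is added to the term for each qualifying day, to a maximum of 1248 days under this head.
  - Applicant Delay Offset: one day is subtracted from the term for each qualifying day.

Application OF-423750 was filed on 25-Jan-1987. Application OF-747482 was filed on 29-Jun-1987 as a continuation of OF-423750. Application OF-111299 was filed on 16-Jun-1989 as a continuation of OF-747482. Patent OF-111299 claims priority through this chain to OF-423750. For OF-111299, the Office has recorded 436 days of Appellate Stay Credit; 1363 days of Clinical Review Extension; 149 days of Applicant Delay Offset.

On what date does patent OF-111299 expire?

2015-04-09

Earliest priority filing: 25 January 1987.
Base term: 25 January 1987 + 24 years → 25 January 2011.
Appellate Stay Credit: +436 days → 5 April 2012.
Clinical Review Extension: 1363 days claimed exceeds the 1248-day cap, so +1248 days → 5 September 2015.
Applicant Delay Offset: −149 days → 9 April 2015.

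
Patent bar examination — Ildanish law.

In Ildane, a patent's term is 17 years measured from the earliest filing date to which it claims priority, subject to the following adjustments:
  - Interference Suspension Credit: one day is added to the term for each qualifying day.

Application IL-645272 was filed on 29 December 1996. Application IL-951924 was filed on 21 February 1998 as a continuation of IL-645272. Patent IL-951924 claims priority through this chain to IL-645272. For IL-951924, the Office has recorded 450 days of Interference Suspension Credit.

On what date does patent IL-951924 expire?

Earliest priority filing: 29 December 1996.
Base term: 29 December 1996 + 17 years → 29 December 2013.
Interference Suspension Credit: +450 days → 24 March 2015.

2015-03-24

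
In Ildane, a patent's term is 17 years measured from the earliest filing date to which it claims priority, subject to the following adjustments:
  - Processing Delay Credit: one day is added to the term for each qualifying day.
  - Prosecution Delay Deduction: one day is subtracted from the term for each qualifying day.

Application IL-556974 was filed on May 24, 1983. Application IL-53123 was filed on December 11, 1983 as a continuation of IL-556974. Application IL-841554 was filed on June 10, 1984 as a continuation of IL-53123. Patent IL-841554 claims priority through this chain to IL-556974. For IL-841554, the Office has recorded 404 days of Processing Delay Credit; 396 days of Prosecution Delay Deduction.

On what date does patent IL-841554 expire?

June 1, 2000

Earliest priority filing: 24 May 1983.
Base term: 24 May 1983 + 17 years → 24 May 2000.
Processing Delay Credit: +404 days → 2 July 2001.
Prosecution Delay Deduction: −396 days → 1 June 2000.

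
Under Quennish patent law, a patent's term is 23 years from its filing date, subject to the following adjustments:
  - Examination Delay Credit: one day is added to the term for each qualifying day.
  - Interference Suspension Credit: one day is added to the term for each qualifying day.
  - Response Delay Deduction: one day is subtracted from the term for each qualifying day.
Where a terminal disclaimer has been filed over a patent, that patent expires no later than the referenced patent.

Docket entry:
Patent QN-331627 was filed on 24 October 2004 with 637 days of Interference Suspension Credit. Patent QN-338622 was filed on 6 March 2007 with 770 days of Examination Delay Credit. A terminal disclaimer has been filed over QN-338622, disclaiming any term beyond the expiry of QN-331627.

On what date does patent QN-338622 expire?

Natural term of QN-338622:
  Base: filing + 23 years → 6 March 2030.
  Examination Delay Credit: +770 days → 14 April 2032.
Expiry of referenced patent QN-331627:
  Base: filing + 23 years → 24 October 2027.
  Interference Suspension Credit: +637 days → 22 July 2029.
Terminal disclaimer: QN-338622 expires on the earlier of 14 April 2032 and 22 July 2029.

July 22, 2029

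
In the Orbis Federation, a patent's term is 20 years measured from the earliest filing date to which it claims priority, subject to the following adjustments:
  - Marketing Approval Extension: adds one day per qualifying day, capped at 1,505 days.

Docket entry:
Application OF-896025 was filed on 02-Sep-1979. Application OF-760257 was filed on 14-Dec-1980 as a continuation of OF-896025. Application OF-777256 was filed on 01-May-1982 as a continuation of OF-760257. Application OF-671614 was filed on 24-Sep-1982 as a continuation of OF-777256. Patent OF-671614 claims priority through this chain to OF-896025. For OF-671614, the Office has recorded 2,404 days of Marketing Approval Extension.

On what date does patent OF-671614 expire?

October 16, 2003

Earliest priority filing: 2 September 1979.
Base term: 2 September 1979 + 20 years → 2 September 1999.
Marketing Approval Extension: 2404 days claimed exceeds the 1505-day cap, so +1505 days → 16 October 2003.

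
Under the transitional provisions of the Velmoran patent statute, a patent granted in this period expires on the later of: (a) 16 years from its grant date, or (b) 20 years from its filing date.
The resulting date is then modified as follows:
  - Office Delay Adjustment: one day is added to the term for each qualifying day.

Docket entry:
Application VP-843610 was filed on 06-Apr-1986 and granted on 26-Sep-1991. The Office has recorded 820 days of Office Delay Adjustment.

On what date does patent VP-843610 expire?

(a) grant + 16 years → 26 September 2007.
(b) filing + 20 years → 6 April 2006.
Later of the two: 26 September 2007.
Office Delay Adjustment: +820 days → 24 December 2009.

December 24, 2009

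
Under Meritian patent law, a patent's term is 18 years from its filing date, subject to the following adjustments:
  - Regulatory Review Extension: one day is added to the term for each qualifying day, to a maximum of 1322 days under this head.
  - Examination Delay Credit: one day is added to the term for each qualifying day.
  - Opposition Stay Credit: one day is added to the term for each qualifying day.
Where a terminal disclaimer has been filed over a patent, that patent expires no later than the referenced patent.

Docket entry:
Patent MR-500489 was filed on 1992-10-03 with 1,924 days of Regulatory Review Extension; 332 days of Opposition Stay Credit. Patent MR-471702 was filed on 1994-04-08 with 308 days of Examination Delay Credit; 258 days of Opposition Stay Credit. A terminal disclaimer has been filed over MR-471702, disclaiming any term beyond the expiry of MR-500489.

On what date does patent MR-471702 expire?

2013-10-26

Natural term of MR-471702:
  Base: filing + 18 years → 8 April 2012.
  Examination Delay Credit: +308 days → 10 February 2013.
  Opposition Stay Credit: +258 days → 26 October 2013.
Expiry of referenced patent MR-500489:
  Base: filing + 18 years → 3 October 2010.
  Regulatory Review Extension: 1924 days claimed exceeds the 1322-day cap, so +1322 days → 17 May 2014.
  Opposition Stay Credit: +332 days → 14 April 2015.
Terminal disclaimer: MR-471702 expires on the earlier of 26 October 2013 and 14 April 2015.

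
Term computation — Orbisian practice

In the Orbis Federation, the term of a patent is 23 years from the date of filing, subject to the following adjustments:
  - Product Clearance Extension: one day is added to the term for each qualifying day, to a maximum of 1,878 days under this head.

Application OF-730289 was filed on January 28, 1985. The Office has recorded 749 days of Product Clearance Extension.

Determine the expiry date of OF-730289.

2010-02-15

Base term: filing date + 23 years → 28 January 2008.
Product Clearance Extension: 749 days (within the 1878-day cap) → +749 days → 15 February 2010.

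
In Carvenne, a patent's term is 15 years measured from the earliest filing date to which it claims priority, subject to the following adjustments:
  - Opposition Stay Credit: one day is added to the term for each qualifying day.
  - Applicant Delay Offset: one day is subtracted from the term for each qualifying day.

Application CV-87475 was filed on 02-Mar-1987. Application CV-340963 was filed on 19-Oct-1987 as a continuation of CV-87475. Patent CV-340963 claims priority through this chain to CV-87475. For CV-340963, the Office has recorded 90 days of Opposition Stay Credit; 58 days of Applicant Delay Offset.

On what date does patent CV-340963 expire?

2002-04-03

Earliest priority filing: 2 March 1987.
Base term: 2 March 1987 + 15 years → 2 March 2002.
Opposition Stay Credit: +90 days → 31 May 2002.
Applicant Delay Offset: −58 days → 3 April 2002.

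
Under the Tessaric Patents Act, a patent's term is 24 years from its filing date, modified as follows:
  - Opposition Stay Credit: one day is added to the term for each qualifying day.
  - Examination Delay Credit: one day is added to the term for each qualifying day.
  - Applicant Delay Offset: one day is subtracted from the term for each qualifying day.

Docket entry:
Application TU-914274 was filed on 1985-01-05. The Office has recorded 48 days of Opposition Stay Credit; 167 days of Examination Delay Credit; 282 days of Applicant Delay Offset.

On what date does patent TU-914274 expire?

Base term: filing date + 24 years → 5 January 2009.
Opposition Stay Credit: +48 days → 22 February 2009.
Examination Delay Credit: +167 days → 8 August 2009.
Applicant Delay Offset: −282 days → 30 October 2008.

October 30, 2008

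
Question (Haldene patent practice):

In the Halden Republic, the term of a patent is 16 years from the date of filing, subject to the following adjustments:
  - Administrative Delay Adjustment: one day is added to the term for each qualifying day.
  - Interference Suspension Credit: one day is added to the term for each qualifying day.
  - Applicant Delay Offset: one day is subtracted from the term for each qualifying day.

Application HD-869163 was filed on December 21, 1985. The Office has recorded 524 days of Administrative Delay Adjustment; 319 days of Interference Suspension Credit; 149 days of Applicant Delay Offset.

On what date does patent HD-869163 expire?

Base term: filing date + 16 years → 21 December 2001.
Administrative Delay Adjustment: +524 days → 29 May 2003.
Interference Suspension Credit: +319 days → 12 April 2004.
Applicant Delay Offset: −149 days → 15 November 2003.

November 15, 2003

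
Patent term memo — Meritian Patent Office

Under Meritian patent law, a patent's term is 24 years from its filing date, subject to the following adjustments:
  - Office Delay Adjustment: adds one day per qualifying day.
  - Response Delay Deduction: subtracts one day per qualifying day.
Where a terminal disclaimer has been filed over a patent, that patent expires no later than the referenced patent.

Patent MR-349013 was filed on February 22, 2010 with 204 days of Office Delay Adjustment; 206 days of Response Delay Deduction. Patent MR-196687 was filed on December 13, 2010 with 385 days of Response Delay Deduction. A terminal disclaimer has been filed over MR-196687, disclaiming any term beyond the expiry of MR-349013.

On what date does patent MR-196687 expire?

2033-11-23

Natural term of MR-196687:
  Base: filing + 24 years → 13 December 2034.
  Response Delay Deduction: −385 days → 23 November 2033.
Expiry of referenced patent MR-349013:
  Base: filing + 24 years → 22 February 2034.
  Office Delay Adjustment: +204 days → 14 September 2034.
  Response Delay Deduction: −206 days → 20 February 2034.
Terminal disclaimer: MR-196687 expires on the earlier of 23 November 2033 and 20 February 2034.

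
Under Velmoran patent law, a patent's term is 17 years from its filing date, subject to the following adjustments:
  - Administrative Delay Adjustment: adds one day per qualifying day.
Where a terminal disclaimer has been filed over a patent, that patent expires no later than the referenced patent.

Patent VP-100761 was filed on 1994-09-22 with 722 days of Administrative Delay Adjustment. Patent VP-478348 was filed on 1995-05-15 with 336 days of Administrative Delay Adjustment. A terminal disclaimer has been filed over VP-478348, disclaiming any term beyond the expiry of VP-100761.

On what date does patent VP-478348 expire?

Natural term of VP-478348:
  Base: filing + 17 years → 15 May 2012.
  Administrative Delay Adjustment: +336 days → 16 April 2013.
Expiry of referenced patent VP-100761:
  Base: filing + 17 years → 22 September 2011.
  Administrative Delay Adjustment: +722 days → 13 September 2013.
Terminal disclaimer: VP-478348 expires on the earlier of 16 April 2013 and 13 September 2013.

2013-04-16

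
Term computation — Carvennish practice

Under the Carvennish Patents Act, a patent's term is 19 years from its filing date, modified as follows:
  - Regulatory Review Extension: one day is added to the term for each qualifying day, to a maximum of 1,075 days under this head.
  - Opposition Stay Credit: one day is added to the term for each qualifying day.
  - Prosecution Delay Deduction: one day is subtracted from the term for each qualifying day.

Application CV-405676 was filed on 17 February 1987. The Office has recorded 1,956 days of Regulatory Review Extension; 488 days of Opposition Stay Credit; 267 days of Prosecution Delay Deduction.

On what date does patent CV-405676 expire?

Base term: filing date + 19 years → 17 February 2006.
Regulatory Review Extension: 1956 days claimed exceeds the 1075-day cap, so +1075 days → 27 January 2009.
Opposition Stay Credit: +488 days → 30 May 2010.
Prosecution Delay Deduction: −267 days → 5 September 2009.

2009-09-05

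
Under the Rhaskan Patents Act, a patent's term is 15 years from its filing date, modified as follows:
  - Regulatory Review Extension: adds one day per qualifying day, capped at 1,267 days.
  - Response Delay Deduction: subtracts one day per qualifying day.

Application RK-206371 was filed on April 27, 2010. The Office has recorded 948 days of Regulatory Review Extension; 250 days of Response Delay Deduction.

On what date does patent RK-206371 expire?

2027-03-26

Base term: filing date + 15 years → 27 April 2025.
Regulatory Review Extension: 948 days (within the 1267-day cap) → +948 days → 1 December 2027.
Response Delay Deduction: −250 days → 26 March 2027.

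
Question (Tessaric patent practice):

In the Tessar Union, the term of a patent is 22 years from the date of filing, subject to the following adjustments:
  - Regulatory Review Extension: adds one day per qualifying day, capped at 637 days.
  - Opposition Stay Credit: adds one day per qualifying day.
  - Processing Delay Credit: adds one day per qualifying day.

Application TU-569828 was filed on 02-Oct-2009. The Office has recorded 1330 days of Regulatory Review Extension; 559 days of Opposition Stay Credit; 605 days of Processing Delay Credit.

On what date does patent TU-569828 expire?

2036-09-06

Base term: filing date + 22 years → 2 October 2031.
Regulatory Review Extension: 1330 days claimed exceeds the 637-day cap, so +637 days → 30 June 2033.
Opposition Stay Credit: +559 days → 10 January 2035.
Processing Delay Credit: +605 days → 6 September 2036.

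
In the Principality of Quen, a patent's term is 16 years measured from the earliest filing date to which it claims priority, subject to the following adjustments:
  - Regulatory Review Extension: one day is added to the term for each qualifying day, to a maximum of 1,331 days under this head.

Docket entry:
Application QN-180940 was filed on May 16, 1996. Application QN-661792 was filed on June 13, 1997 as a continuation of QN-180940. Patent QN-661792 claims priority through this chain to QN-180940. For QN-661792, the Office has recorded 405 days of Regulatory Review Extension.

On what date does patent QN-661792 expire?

2013-06-25

Earliest priority filing: 16 May 1996.
Base term: 16 May 1996 + 16 years → 16 May 2012.
Regulatory Review Extension: 405 days (within the 1331-day cap) → +405 days → 25 June 2013.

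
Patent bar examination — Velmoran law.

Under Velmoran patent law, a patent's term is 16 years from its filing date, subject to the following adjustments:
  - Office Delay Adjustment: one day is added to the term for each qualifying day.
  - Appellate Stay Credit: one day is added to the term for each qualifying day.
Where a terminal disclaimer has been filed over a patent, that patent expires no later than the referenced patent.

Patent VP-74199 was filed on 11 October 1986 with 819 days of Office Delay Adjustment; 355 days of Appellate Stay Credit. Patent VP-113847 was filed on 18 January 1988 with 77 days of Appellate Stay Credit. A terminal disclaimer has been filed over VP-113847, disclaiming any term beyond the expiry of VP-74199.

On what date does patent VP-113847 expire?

Natural term of VP-113847:
  Base: filing + 16 years → 18 January 2004.
  Appellate Stay Credit: +77 days → 4 April 2004.
Expiry of referenced patent VP-74199:
  Base: filing + 16 years → 11 October 2002.
  Office Delay Adjustment: +819 days → 7 January 2005.
  Appellate Stay Credit: +355 days → 28 December 2005.
Terminal disclaimer: VP-113847 expires on the earlier of 4 April 2004 and 28 December 2005.

2004-04-04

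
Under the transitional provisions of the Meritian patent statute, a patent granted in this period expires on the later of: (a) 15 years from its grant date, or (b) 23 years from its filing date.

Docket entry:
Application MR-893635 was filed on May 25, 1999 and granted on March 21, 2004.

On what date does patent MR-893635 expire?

(a) grant + 15 years → 21 March 2019.
(b) filing + 23 years → 25 May 2022.
Later of the two: 25 May 2022.

May 25, 2022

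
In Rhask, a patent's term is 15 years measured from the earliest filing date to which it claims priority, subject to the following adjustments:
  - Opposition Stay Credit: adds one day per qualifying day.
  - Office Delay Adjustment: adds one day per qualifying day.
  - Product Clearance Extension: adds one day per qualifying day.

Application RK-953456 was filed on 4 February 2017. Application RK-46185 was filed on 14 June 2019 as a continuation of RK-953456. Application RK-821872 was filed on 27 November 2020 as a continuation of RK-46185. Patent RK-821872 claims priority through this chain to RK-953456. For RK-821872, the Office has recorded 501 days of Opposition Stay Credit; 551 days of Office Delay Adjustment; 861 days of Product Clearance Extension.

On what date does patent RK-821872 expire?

2037-05-01

Earliest priority filing: 4 February 2017.
Base term: 4 February 2017 + 15 years → 4 February 2032.
Opposition Stay Credit: +501 days → 19 June 2033.
Office Delay Adjustment: +551 days → 22 December 2034.
Product Clearance Extension: +861 days → 1 May 2037.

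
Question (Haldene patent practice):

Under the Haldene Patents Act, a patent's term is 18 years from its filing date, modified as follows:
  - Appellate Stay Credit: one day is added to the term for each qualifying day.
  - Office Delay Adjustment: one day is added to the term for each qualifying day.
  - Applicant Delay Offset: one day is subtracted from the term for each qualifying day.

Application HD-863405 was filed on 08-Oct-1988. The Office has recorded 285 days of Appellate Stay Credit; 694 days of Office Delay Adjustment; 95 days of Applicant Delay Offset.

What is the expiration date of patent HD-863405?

Base term: filing date + 18 years → 8 October 2006.
Appellate Stay Credit: +285 days → 20 July 2007.
Office Delay Adjustment: +694 days → 13 June 2009.
Applicant Delay Offset: −95 days → 10 March 2009.

2009-03-10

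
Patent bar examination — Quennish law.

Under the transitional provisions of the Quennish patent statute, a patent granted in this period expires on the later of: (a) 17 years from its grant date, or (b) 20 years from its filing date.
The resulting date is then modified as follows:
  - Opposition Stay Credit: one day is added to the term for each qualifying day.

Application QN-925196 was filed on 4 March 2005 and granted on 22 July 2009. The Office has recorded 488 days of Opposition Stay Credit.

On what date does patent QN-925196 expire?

2027-11-22

(a) grant + 17 years → 22 July 2026.
(b) filing + 20 years → 4 March 2025.
Later of the two: 22 July 2026.
Opposition Stay Credit: +488 days → 22 November 2027.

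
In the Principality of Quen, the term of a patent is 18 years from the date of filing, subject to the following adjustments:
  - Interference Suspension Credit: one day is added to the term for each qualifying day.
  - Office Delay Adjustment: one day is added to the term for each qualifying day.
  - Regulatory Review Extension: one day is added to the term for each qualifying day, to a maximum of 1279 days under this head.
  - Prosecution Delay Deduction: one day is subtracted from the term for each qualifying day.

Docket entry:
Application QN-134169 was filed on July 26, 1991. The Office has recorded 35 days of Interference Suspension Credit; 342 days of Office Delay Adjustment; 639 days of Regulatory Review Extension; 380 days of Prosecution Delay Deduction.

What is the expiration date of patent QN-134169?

2011-04-23

Base term: filing date + 18 years → 26 July 2009.
Interference Suspension Credit: +35 days → 30 August 2009.
Office Delay Adjustment: +342 days → 7 August 2010.
Regulatory Review Extension: 639 days (within the 1279-day cap) → +639 days → 7 May 2012.
Prosecution Delay Deduction: −380 days → 23 April 2011.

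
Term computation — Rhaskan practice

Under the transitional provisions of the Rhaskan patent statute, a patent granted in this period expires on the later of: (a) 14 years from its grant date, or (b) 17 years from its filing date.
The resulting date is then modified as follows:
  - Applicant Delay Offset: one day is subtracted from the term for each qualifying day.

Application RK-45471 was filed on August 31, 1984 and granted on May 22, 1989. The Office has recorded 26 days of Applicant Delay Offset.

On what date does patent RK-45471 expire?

(a) grant + 14 years → 22 May 2003.
(b) filing + 17 years → 31 August 2001.
Later of the two: 22 May 2003.
Applicant Delay Offset: −26 days → 26 April 2003.

April 26, 2003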